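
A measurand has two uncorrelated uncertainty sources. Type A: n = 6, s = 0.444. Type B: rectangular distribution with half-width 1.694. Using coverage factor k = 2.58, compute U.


u_A = s / sqrt(n) = 0.444 / sqrt(6) = 0.18126224
u_B = half_width / sqrt(3) = 1.694 / sqrt(3) = 0.97803136
uc = sqrt(u_A^2 + u_B^2) = sqrt(0.18126224^2 + 0.97803136^2) = 0.99468655
U = k * uc = 2.58 * 0.99468655
U = 2.5663

2.5663


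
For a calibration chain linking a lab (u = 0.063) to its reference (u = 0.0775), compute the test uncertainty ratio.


TUR = u_lab / u_ref
= 0.063 / 0.0775
= 0.8129

0.8129


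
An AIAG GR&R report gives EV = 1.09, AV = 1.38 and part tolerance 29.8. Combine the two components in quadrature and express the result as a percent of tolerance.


GRR = sqrt(EV^2 + AV^2) = sqrt(1.09^2 + 1.38^2) = 1.7585505
%GRR = GRR / tol * 100 = 1.7585505 / 29.8 * 100
%GRR = 5.9012

5.9012


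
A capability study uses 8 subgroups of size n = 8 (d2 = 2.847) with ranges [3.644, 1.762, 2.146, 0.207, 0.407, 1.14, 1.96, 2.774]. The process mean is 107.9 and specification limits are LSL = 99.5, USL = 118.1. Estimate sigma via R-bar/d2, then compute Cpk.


R_bar = (3.644 + 1.762 + 2.146 + 0.207 + 0.407 + 1.14 + 1.96 + 2.774) / 8 = 1.755
sigma = R_bar / d2 = 1.755 / 2.847 = 0.61643836
Cp = (USL - LSL)/(6*sigma) = (118.1 - 99.5)/(6*0.61643836) = 5.0289
Cpu = (118.1 - 107.9)/(3*0.61643836) = 5.5156
Cpl = (107.9 - 99.5)/(3*0.61643836) = 4.5422
Cpk = min(Cpu, Cpl) = 4.5422

4.5422


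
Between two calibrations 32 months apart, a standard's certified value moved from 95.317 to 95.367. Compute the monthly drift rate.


rate = (v2 - v1) / months
= (95.367 - 95.317) / 32
= 0.0500 / 32
= 0.0016

0.0016


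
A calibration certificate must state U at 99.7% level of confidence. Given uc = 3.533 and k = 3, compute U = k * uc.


U = k * uc
U = 3 * 3.533
U = 10.5990

10.5990


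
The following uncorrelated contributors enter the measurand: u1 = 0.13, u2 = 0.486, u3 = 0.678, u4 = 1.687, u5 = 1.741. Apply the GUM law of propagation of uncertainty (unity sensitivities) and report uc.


uc = sqrt(0.13^2 + 0.486^2 + 0.678^2 + 1.687^2 + 1.741^2)
uc = sqrt(6.58983)
uc = 2.5671

2.5671


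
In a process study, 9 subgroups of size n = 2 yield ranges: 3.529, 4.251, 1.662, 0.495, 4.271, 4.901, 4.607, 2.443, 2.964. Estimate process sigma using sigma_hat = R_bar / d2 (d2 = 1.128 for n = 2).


R_bar = (3.529 + 4.251 + 1.662 + 0.495 + 4.271 + 4.901 + 4.607 + 2.443 + 2.964) / 9
R_bar = 29.123 / 9 = 3.2358889
sigma_hat = R_bar / d2 = 3.2358889 / 1.128 = 2.8687

2.8687


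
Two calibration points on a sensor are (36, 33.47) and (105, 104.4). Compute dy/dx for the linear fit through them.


slope = (y2 - y1) / (x2 - x1)
= (104.4 - 33.47) / (105 - 36)
= 70.9300 / 69
= 1.0280

1.0280


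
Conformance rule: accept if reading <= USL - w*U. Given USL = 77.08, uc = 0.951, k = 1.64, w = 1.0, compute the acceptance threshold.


U = k * uc = 1.64 * 0.951 = 1.55964
guard band g = w * U = 1.0 * 1.55964 = 1.55964
AL = USL - g = 77.08 - 1.55964
AL = 75.5204

75.5204


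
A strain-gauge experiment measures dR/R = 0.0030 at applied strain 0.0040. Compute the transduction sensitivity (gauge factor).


GF = (dR/R) / epsilon
= 0.0030 / 0.0040
= 0.7500

0.7500


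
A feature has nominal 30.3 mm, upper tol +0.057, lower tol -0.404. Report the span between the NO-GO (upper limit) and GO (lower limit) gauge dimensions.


GO = nominal - lower_tol (smallest hole = maximum material condition)
GO = 30.3 - 0.404 = 29.896
NO-GO = nominal + upper_tol (largest hole = least material condition)
NO-GO = 30.3 + 0.057 = 30.357
spread = NO-GO - GO = 30.357 - 29.896 = 0.4610

0.4610


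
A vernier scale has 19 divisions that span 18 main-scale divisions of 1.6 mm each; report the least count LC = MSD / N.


LC = MSD / n_div
= 1.6 / 19
= 0.0842

0.0842


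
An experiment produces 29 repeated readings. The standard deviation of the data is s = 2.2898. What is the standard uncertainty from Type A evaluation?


u_A = s / sqrt(n)
u_A = 2.2898 / sqrt(29)
u_A = 2.2898 / 5.3851648
u_A = 0.4252

0.4252


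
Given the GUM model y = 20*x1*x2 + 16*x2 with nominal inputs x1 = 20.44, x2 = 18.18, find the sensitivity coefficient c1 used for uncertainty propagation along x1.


y = 20*x1*x2 + 16*x2
dy/dx1 = 20*x2
Evaluate at x2 = 18.18: c1 = 20 * 18.18
c1 = 363.6000

363.6000


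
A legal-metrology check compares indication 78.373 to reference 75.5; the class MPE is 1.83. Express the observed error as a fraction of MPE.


e = indication - reference = 78.373 - 75.5 = 2.8730
|e| = 2.8730
ratio = |e| / MPE = 2.8730 / 1.83
ratio = 1.5699

1.5699


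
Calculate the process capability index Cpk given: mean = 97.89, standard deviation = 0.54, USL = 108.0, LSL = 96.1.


Cpu = (USL - mean) / (3*sigma) = (108.0 - 97.89) / (3*0.54) = 6.2407
Cpl = (mean - LSL) / (3*sigma) = (97.89 - 96.1) / (3*0.54) = 1.1049
Cpk = min(Cpu, Cpl) = 1.1049

1.1049


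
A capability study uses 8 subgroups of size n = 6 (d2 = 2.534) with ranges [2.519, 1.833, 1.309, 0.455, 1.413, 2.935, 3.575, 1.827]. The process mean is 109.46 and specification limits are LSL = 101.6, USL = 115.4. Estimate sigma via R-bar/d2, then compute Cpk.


R_bar = (2.519 + 1.833 + 1.309 + 0.455 + 1.413 + 2.935 + 3.575 + 1.827) / 8 = 1.98325
sigma = R_bar / d2 = 1.98325 / 2.534 = 0.78265588
Cp = (USL - LSL)/(6*sigma) = (115.4 - 101.6)/(6*0.78265588) = 2.9387
Cpu = (115.4 - 109.46)/(3*0.78265588) = 2.5298
Cpl = (109.46 - 101.6)/(3*0.78265588) = 3.3476
Cpk = min(Cpu, Cpl) = 2.5298

2.5298


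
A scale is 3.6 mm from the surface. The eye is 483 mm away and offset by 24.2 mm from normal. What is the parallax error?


error = h * offset / d
= 3.6 * 24.2 / 483
= 0.1804

0.1804


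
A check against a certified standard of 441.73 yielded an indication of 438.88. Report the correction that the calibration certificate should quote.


Correction = standard - reading
= 441.73 - 438.88
= 2.8500

2.8500


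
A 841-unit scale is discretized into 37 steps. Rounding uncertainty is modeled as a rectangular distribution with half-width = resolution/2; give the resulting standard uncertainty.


resolution = range / divisions
resolution = 841 / 37 = 22.72973
u_res = resolution / (2*sqrt(3))
u_res = 22.72973 / 3.4641016
u_res = 6.5615

6.5615


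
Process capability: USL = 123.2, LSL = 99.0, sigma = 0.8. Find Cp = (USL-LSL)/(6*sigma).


Cp = (USL - LSL) / (6 * sigma)
= (123.2 - 99.0) / (6 * 0.8)
= 24.2000 / 4.8000
= 5.0417

5.0417


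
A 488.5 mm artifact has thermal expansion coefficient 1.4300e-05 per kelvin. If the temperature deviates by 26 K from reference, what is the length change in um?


dL = L * alpha * dT
= 488.5 * 1.4300e-05 * 26
= 0.1816243 mm
dL_um = 0.1816243 * 1000 = 181.6243 um

181.6243


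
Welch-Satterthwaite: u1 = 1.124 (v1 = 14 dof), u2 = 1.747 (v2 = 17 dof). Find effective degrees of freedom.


uc = sqrt(u1^2 + u2^2) = sqrt(1.124^2 + 1.747^2) = 2.0773505
v_eff = uc^4 / (u1^4/v1 + u2^4/v2)
= 2.0773505^4 / (1.124^4/14 + 1.747^4/17)
= 18.622549 / 0.66193549
v_eff = 28.1335

28.1335


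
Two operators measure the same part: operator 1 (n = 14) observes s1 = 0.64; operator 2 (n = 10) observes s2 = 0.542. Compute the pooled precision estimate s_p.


s_p = sqrt(((n1-1)*s1^2 + (n2-1)*s2^2) / (n1+n2-2))
numerator = (14-1)*0.64^2 + (10-1)*0.542^2 = 5.3248 + 2.643876 = 7.968676
denominator = 14 + 10 - 2 = 22
s_p^2 = 7.968676 / 22 = 0.36221255
s_p = sqrt(0.36221255) = 0.6018

0.6018


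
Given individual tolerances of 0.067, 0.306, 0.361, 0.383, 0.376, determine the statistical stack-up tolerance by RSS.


RSS = sqrt(0.067^2 + 0.306^2 + 0.361^2 + 0.383^2 + 0.376^2)
= sqrt(0.516511)
= 0.7187

0.7187


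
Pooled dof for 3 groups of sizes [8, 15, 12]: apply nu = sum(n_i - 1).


nu = sum_i (n_i - 1)
nu = ((8 - 1) + (15 - 1) + (12 - 1))
nu = 7 + 14 + 11
nu = 32

32


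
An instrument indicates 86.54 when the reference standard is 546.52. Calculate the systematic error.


Systematic error = measured - true
= 86.54 - 546.52
= -459.9800

-459.9800


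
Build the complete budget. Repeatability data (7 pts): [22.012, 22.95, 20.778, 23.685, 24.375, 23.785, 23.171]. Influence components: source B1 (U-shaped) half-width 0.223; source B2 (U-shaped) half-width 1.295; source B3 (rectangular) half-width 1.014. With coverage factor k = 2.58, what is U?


mean = (22.012 + 22.95 + 20.778 + 23.685 + 24.375 + 23.785 + 23.171) / 7 = 22.96514286
s = sqrt(sum((x - mean)^2)/(n-1)) = 1.218793
u_A = s / sqrt(n) = 1.218793 / sqrt(7) = 0.46066045
u_B1 = 0.223 / sqrt(2) = 0.15768481
u_B2 = 1.295 / sqrt(2) = 0.91570328
u_B3 = 1.014 / sqrt(3) = 0.58543317
uc = sqrt(0.46066045^2 + 0.15768481^2 + 0.91570328^2 + 0.58543317^2) = 1.1909312
U = k * uc = 2.58 * 1.1909312
U = 3.0726

3.0726


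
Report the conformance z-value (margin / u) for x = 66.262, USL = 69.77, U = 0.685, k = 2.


u = U / k = 0.685 / 2 = 0.3425
margin = |USL - x| = |69.77 - 66.262| = 3.508
z = margin / u = 3.508 / 0.3425
z = 10.2423

10.2423


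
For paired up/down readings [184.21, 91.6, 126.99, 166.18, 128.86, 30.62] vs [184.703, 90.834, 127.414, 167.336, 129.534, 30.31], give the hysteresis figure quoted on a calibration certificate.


|184.21 - 184.703| = 0.4930
|91.6 - 90.834| = 0.7660
|126.99 - 127.414| = 0.4240
|166.18 - 167.336| = 1.1560
|128.86 - 129.534| = 0.6740
|30.62 - 30.31| = 0.3100
hysteresis = max(diffs) = 1.1560

1.1560


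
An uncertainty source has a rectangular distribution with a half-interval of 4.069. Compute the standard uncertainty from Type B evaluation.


u_B = half_width / sqrt(3)
u_B = 4.069 / 1.7320508
u_B = 2.3492

2.3492


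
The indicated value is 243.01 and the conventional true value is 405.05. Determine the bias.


Systematic error = measured - true
= 243.01 - 405.05
= -162.0400

-162.0400


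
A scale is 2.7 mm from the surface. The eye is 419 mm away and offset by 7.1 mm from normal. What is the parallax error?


error = h * offset / d
= 2.7 * 7.1 / 419
= 0.0458

0.0458


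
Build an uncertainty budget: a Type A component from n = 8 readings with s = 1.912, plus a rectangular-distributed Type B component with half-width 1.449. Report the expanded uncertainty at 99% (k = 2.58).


u_A = s / sqrt(n) = 1.912 / sqrt(8) = 0.67599408
u_B = half_width / sqrt(3) = 1.449 / sqrt(3) = 0.83658054
uc = sqrt(u_A^2 + u_B^2) = sqrt(0.67599408^2 + 0.83658054^2) = 1.0755626
U = k * uc = 2.58 * 1.0755626
U = 2.7750

2.7750


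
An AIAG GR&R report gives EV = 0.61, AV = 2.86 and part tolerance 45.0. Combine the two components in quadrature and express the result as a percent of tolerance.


GRR = sqrt(EV^2 + AV^2) = sqrt(0.61^2 + 2.86^2) = 2.924329
%GRR = GRR / tol * 100 = 2.924329 / 45.0 * 100
%GRR = 6.4985

6.4985


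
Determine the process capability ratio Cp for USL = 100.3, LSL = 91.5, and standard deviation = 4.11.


Cp = (USL - LSL) / (6 * sigma)
= (100.3 - 91.5) / (6 * 4.11)
= 8.8000 / 24.6600
= 0.3569

0.3569


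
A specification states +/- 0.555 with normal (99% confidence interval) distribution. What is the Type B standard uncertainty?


u_B = half_width / 2.576
u_B = 0.555 / 2.576
u_B = 0.2155

0.2155


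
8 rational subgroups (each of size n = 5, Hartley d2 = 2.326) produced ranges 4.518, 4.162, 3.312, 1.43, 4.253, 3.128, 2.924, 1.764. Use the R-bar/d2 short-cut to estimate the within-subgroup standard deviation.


R_bar = (4.518 + 4.162 + 3.312 + 1.43 + 4.253 + 3.128 + 2.924 + 1.764) / 8
R_bar = 25.491 / 8 = 3.186375
sigma_hat = R_bar / d2 = 3.186375 / 2.326 = 1.3699

1.3699


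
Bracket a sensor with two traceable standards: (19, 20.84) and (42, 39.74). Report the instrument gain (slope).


slope = (y2 - y1) / (x2 - x1)
= (39.74 - 20.84) / (42 - 19)
= 18.9000 / 23
= 0.8217

0.8217


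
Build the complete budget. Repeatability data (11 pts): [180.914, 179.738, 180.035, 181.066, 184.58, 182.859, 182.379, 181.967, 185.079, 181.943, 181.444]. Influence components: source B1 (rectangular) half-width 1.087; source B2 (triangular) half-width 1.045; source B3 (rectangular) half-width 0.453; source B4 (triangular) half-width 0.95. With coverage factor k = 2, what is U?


mean = (180.914 + 179.738 + 180.035 + 181.066 + 184.58 + 182.859 + 182.379 + 181.967 + 185.079 + 181.943 + 181.444) / 11 = 182.0003636
s = sqrt(sum((x - mean)^2)/(n-1)) = 1.6840801
u_A = s / sqrt(n) = 1.6840801 / sqrt(11) = 0.50776926
u_B1 = 1.087 / sqrt(3) = 0.62757974
u_B2 = 1.045 / sqrt(6) = 0.42661946
u_B3 = 0.453 / sqrt(3) = 0.26153967
u_B4 = 0.95 / sqrt(6) = 0.38783588
uc = sqrt(0.50776926^2 + 0.62757974^2 + 0.42661946^2 + 0.26153967^2 + 0.38783588^2) = 1.025919
U = k * uc = 2 * 1.025919
U = 2.0518

2.0518


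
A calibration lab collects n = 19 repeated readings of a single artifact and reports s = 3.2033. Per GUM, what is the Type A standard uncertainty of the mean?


u_A = s / sqrt(n)
u_A = 3.2033 / sqrt(19)
u_A = 3.2033 / 4.3588989
u_A = 0.7349

0.7349


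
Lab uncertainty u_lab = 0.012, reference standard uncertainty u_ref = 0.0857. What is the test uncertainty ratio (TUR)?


TUR = u_lab / u_ref
= 0.012 / 0.0857
= 0.1400

0.1400


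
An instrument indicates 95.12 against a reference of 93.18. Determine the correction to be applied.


Correction = standard - reading
= 93.18 - 95.12
= -1.9400

-1.9400


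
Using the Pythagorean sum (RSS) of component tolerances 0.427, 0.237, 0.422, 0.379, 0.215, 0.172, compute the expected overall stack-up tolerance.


RSS = sqrt(0.427^2 + 0.237^2 + 0.422^2 + 0.379^2 + 0.215^2 + 0.172^2)
= sqrt(0.636032)
= 0.7975

0.7975


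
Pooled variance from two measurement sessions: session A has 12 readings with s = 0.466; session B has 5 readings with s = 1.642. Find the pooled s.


s_p = sqrt(((n1-1)*s1^2 + (n2-1)*s2^2) / (n1+n2-2))
numerator = (12-1)*0.466^2 + (5-1)*1.642^2 = 2.388716 + 10.784656 = 13.173372
denominator = 12 + 5 - 2 = 15
s_p^2 = 13.173372 / 15 = 0.8782248
s_p = sqrt(0.8782248) = 0.9371

0.9371


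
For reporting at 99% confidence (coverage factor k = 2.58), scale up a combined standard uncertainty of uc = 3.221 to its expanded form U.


U = k * uc
U = 2.58 * 3.221
U = 8.3102

8.3102


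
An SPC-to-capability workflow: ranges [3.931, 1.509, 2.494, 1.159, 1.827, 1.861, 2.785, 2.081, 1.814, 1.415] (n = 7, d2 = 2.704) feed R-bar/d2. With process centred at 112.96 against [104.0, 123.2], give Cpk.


R_bar = (3.931 + 1.509 + 2.494 + 1.159 + 1.827 + 1.861 + 2.785 + 2.081 + 1.814 + 1.415) / 10 = 2.0876
sigma = R_bar / d2 = 2.0876 / 2.704 = 0.77204142
Cp = (USL - LSL)/(6*sigma) = (123.2 - 104.0)/(6*0.77204142) = 4.1449
Cpu = (123.2 - 112.96)/(3*0.77204142) = 4.4212
Cpl = (112.96 - 104.0)/(3*0.77204142) = 3.8685
Cpk = min(Cpu, Cpl) = 3.8685

3.8685


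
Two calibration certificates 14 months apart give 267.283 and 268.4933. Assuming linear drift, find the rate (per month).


rate = (v2 - v1) / months
= (268.4933 - 267.283) / 14
= 1.2103 / 14
= 0.0864

0.0864


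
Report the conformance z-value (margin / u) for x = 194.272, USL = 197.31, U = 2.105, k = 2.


u = U / k = 2.105 / 2 = 1.0525
margin = |USL - x| = |197.31 - 194.272| = 3.038
z = margin / u = 3.038 / 1.0525
z = 2.8865

2.8865


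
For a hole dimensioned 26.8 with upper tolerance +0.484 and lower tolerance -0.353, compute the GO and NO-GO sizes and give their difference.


GO = nominal - lower_tol (smallest hole = maximum material condition)
GO = 26.8 - 0.353 = 26.447
NO-GO = nominal + upper_tol (largest hole = least material condition)
NO-GO = 26.8 + 0.484 = 27.284
spread = NO-GO - GO = 27.284 - 26.447 = 0.8370

0.8370


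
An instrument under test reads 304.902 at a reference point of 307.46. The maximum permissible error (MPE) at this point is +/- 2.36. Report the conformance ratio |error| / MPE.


e = indication - reference = 304.902 - 307.46 = -2.5580
|e| = 2.5580
ratio = |e| / MPE = 2.5580 / 2.36
ratio = 1.0839

1.0839


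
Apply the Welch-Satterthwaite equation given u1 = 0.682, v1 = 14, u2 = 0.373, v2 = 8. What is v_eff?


uc = sqrt(u1^2 + u2^2) = sqrt(0.682^2 + 0.373^2) = 0.77733712
v_eff = uc^4 / (u1^4/v1 + u2^4/v2)
= 0.77733712^4 / (0.682^4/14 + 0.373^4/8)
= 0.36512169 / 0.017872491
v_eff = 20.4293

20.4293


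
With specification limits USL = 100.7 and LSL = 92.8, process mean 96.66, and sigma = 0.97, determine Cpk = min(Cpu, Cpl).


Cpu = (USL - mean) / (3*sigma) = (100.7 - 96.66) / (3*0.97) = 1.3883
Cpl = (mean - LSL) / (3*sigma) = (96.66 - 92.8) / (3*0.97) = 1.3265
Cpk = min(Cpu, Cpl) = 1.3265

1.3265


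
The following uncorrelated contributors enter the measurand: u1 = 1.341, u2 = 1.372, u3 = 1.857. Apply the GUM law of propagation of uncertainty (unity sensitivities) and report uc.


uc = sqrt(1.341^2 + 1.372^2 + 1.857^2)
uc = sqrt(7.129114)
uc = 2.6700

2.6700


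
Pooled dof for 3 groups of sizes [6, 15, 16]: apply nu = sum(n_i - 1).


nu = sum_i (n_i - 1)
nu = ((6 - 1) + (15 - 1) + (16 - 1))
nu = 5 + 14 + 15
nu = 34

34


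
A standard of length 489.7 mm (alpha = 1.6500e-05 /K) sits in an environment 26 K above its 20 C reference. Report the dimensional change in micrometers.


dL = L * alpha * dT
= 489.7 * 1.6500e-05 * 26
= 0.2100813 mm
dL_um = 0.2100813 * 1000 = 210.0813 um

210.0813


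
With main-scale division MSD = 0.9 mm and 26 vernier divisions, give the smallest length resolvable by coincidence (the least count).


LC = MSD / n_div
= 0.9 / 26
= 0.0346

0.0346


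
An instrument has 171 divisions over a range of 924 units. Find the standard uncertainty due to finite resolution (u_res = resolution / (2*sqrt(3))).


resolution = range / divisions
resolution = 924 / 171 = 5.4035088
u_res = resolution / (2*sqrt(3))
u_res = 5.4035088 / 3.4641016
u_res = 1.5599

1.5599


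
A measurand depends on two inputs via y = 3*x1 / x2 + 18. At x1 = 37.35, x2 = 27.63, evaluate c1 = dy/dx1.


y = 3*x1 / x2 + 18
dy/dx1 = 3/x2
Evaluate at x2 = 27.63: c1 = 3 / 27.63
c1 = 0.1086

0.1086


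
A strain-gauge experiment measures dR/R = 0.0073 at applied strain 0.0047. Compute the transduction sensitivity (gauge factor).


GF = (dR/R) / epsilon
= 0.0073 / 0.0047
= 1.5532

1.5532


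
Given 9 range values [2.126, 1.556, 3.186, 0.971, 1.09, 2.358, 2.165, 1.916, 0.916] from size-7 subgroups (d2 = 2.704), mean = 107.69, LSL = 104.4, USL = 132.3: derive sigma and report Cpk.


R_bar = (2.126 + 1.556 + 3.186 + 0.971 + 1.09 + 2.358 + 2.165 + 1.916 + 0.916) / 9 = 1.8093333
sigma = R_bar / d2 = 1.8093333 / 2.704 = 0.66913214
Cp = (USL - LSL)/(6*sigma) = (132.3 - 104.4)/(6*0.66913214) = 6.9493
Cpu = (132.3 - 107.69)/(3*0.66913214) = 12.2597
Cpl = (107.69 - 104.4)/(3*0.66913214) = 1.6389
Cpk = min(Cpu, Cpl) = 1.6389

1.6389


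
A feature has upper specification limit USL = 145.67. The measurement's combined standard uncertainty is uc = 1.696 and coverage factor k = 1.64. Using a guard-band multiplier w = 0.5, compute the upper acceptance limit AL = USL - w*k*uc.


U = k * uc = 1.64 * 1.696 = 2.78144
guard band g = w * U = 0.5 * 2.78144 = 1.39072
AL = USL - g = 145.67 - 1.39072
AL = 144.2793

144.2793


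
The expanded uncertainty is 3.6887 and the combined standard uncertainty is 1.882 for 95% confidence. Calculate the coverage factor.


k = U / uc
k = 3.6887 / 1.882
k = 1.96

1.96


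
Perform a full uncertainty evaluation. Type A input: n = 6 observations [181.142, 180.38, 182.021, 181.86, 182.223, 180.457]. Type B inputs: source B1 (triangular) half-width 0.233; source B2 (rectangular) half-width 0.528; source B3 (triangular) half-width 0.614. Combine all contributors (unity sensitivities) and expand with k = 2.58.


mean = (181.142 + 180.38 + 182.021 + 181.86 + 182.223 + 180.457) / 6 = 181.3471667
s = sqrt(sum((x - mean)^2)/(n-1)) = 0.80672608
u_A = s / sqrt(n) = 0.80672608 / sqrt(6) = 0.32934454
u_B1 = 0.233 / sqrt(6) = 0.095121852
u_B2 = 0.528 / sqrt(3) = 0.30484094
u_B3 = 0.614 / sqrt(6) = 0.25066445
uc = sqrt(0.32934454^2 + 0.095121852^2 + 0.30484094^2 + 0.25066445^2) = 0.5227587
U = k * uc = 2.58 * 0.5227587
U = 1.3487

1.3487


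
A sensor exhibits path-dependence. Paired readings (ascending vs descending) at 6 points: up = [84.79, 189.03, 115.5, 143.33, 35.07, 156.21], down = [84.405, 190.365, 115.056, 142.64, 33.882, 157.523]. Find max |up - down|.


|84.79 - 84.405| = 0.3850
|189.03 - 190.365| = 1.3350
|115.5 - 115.056| = 0.4440
|143.33 - 142.64| = 0.6900
|35.07 - 33.882| = 1.1880
|156.21 - 157.523| = 1.3130
hysteresis = max(diffs) = 1.3350

1.3350


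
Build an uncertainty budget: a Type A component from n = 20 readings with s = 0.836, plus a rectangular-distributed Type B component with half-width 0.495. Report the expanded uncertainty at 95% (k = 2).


u_A = s / sqrt(n) = 0.836 / sqrt(20) = 0.18693528
u_B = half_width / sqrt(3) = 0.495 / sqrt(3) = 0.28578838
uc = sqrt(u_A^2 + u_B^2) = sqrt(0.18693528^2 + 0.28578838^2) = 0.34149641
U = k * uc = 2 * 0.34149641
U = 0.6830

0.6830


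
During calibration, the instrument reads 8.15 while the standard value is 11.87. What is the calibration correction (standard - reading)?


Correction = standard - reading
= 11.87 - 8.15
= 3.7200

3.7200


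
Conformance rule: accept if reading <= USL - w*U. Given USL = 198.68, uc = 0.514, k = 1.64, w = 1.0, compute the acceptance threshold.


U = k * uc = 1.64 * 0.514 = 0.84296
guard band g = w * U = 1.0 * 0.84296 = 0.84296
AL = USL - g = 198.68 - 0.84296
AL = 197.8370

197.8370


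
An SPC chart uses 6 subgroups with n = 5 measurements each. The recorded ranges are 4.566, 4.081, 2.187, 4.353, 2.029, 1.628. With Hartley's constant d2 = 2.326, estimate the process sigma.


R_bar = (4.566 + 4.081 + 2.187 + 4.353 + 2.029 + 1.628) / 6
R_bar = 18.844 / 6 = 3.1406667
sigma_hat = R_bar / d2 = 3.1406667 / 2.326 = 1.3502

1.3502


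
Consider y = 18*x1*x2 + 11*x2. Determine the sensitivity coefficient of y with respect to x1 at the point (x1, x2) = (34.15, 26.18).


y = 18*x1*x2 + 11*x2
dy/dx1 = 18*x2
Evaluate at x2 = 26.18: c1 = 18 * 26.18
c1 = 471.2400

471.2400


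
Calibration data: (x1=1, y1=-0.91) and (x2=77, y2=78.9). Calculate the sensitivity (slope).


slope = (y2 - y1) / (x2 - x1)
= (78.9 - -0.91) / (77 - 1)
= 79.8100 / 76
= 1.0501

1.0501


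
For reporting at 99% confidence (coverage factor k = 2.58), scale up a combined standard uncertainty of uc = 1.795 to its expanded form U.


U = k * uc
U = 2.58 * 1.795
U = 4.6311

4.6311


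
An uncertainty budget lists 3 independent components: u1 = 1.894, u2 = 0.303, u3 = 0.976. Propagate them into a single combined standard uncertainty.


uc = sqrt(1.894^2 + 0.303^2 + 0.976^2)
uc = sqrt(4.631621)
uc = 2.1521

2.1521


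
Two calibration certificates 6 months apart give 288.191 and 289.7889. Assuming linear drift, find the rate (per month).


rate = (v2 - v1) / months
= (289.7889 - 288.191) / 6
= 1.5979 / 6
= 0.2663

0.2663


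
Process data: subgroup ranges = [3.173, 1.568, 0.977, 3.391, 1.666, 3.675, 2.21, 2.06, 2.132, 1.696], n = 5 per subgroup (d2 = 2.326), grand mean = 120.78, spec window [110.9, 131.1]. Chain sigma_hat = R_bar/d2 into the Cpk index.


R_bar = (3.173 + 1.568 + 0.977 + 3.391 + 1.666 + 3.675 + 2.21 + 2.06 + 2.132 + 1.696) / 10 = 2.2548
sigma = R_bar / d2 = 2.2548 / 2.326 = 0.96938951
Cp = (USL - LSL)/(6*sigma) = (131.1 - 110.9)/(6*0.96938951) = 3.4730
Cpu = (131.1 - 120.78)/(3*0.96938951) = 3.5486
Cpl = (120.78 - 110.9)/(3*0.96938951) = 3.3973
Cpk = min(Cpu, Cpl) = 3.3973

3.3973


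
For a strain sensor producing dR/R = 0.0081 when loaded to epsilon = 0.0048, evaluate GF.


GF = (dR/R) / epsilon
= 0.0081 / 0.0048
= 1.6875

1.6875


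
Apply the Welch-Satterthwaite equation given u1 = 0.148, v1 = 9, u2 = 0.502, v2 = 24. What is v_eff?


uc = sqrt(u1^2 + u2^2) = sqrt(0.148^2 + 0.502^2) = 0.52336221
v_eff = uc^4 / (u1^4/v1 + u2^4/v2)
= 0.52336221^4 / (0.148^4/9 + 0.502^4/24)
= 0.075025594 / 0.0026993935
v_eff = 27.7935

27.7935


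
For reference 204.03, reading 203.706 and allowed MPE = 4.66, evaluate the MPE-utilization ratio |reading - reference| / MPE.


e = indication - reference = 203.706 - 204.03 = -0.3240
|e| = 0.3240
ratio = |e| / MPE = 0.3240 / 4.66
ratio = 0.0695

0.0695


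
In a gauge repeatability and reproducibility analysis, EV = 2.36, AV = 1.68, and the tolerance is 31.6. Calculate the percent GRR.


GRR = sqrt(EV^2 + AV^2) = sqrt(2.36^2 + 1.68^2) = 2.8968949
%GRR = GRR / tol * 100 = 2.8968949 / 31.6 * 100
%GRR = 9.1674

9.1674


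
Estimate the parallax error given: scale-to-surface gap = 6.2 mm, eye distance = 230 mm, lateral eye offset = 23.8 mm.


error = h * offset / d
= 6.2 * 23.8 / 230
= 0.6416

0.6416


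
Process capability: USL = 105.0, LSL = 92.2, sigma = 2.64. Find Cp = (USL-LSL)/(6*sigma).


Cp = (USL - LSL) / (6 * sigma)
= (105.0 - 92.2) / (6 * 2.64)
= 12.8000 / 15.8400
= 0.8081

0.8081


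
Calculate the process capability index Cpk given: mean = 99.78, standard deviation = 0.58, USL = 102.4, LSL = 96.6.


Cpu = (USL - mean) / (3*sigma) = (102.4 - 99.78) / (3*0.58) = 1.5057
Cpl = (mean - LSL) / (3*sigma) = (99.78 - 96.6) / (3*0.58) = 1.8276
Cpk = min(Cpu, Cpl) = 1.5057

1.5057


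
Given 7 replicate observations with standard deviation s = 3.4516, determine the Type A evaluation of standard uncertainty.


u_A = s / sqrt(n)
u_A = 3.4516 / sqrt(7)
u_A = 3.4516 / 2.6457513
u_A = 1.3046

1.3046


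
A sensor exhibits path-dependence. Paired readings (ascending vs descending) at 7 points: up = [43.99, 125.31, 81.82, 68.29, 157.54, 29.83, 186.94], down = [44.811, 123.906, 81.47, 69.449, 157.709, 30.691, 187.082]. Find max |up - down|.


|43.99 - 44.811| = 0.8210
|125.31 - 123.906| = 1.4040
|81.82 - 81.47| = 0.3500
|68.29 - 69.449| = 1.1590
|157.54 - 157.709| = 0.1690
|29.83 - 30.691| = 0.8610
|186.94 - 187.082| = 0.1420
hysteresis = max(diffs) = 1.4040

1.4040


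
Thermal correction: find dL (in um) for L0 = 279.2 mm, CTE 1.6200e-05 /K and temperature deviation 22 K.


dL = L * alpha * dT
= 279.2 * 1.6200e-05 * 22
= 0.0995069 mm
dL_um = 0.0995069 * 1000 = 99.5069 um

99.5069


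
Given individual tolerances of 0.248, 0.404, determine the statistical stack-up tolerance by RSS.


RSS = sqrt(0.248^2 + 0.404^2)
= sqrt(0.22472)
= 0.4740

0.4740


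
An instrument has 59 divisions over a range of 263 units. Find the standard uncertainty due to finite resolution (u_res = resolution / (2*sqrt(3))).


resolution = range / divisions
resolution = 263 / 59 = 4.4576271
u_res = resolution / (2*sqrt(3))
u_res = 4.4576271 / 3.4641016
u_res = 1.2868

1.2868


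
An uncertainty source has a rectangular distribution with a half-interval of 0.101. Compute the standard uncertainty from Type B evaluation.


u_B = half_width / sqrt(3)
u_B = 0.101 / 1.7320508
u_B = 0.0583

0.0583


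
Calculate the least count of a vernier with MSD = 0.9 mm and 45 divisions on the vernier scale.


LC = MSD / n_div
= 0.9 / 45
= 0.0200

0.0200


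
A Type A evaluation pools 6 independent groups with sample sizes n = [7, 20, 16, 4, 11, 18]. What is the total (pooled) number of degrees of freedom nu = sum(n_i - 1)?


nu = sum_i (n_i - 1)
nu = ((7 - 1) + (20 - 1) + (16 - 1) + (4 - 1) + (11 - 1) + (18 - 1))
nu = 6 + 19 + 15 + 3 + 10 + 17
nu = 70

70


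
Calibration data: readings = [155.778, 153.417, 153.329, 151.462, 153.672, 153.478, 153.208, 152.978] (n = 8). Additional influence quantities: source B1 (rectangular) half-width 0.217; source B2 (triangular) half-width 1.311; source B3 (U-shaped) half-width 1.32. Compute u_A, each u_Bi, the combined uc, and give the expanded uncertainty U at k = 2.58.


mean = (155.778 + 153.417 + 153.329 + 151.462 + 153.672 + 153.478 + 153.208 + 152.978) / 8 = 153.41525
s = sqrt(sum((x - mean)^2)/(n-1)) = 1.1777226
u_A = s / sqrt(n) = 1.1777226 / sqrt(8) = 0.41638782
u_B1 = 0.217 / sqrt(3) = 0.12528501
u_B2 = 1.311 / sqrt(6) = 0.53521351
u_B3 = 1.32 / sqrt(2) = 0.93338095
uc = sqrt(0.41638782^2 + 0.12528501^2 + 0.53521351^2 + 0.93338095^2) = 1.1604864
U = k * uc = 2.58 * 1.1604864
U = 2.9941

2.9941


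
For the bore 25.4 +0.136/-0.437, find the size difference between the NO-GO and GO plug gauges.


GO = nominal - lower_tol (smallest hole = maximum material condition)
GO = 25.4 - 0.437 = 24.963
NO-GO = nominal + upper_tol (largest hole = least material condition)
NO-GO = 25.4 + 0.136 = 25.536
spread = NO-GO - GO = 25.536 - 24.963 = 0.5730

0.5730


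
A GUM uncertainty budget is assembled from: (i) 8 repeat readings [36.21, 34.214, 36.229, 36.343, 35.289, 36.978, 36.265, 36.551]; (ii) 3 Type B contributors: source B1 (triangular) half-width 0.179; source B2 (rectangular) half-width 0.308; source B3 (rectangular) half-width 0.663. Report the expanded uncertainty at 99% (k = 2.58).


mean = (36.21 + 34.214 + 36.229 + 36.343 + 35.289 + 36.978 + 36.265 + 36.551) / 8 = 36.009875
s = sqrt(sum((x - mean)^2)/(n-1)) = 0.86512071
u_A = s / sqrt(n) = 0.86512071 / sqrt(8) = 0.30586636
u_B1 = 0.179 / sqrt(6) = 0.073076444
u_B2 = 0.308 / sqrt(3) = 0.17782388
u_B3 = 0.663 / sqrt(3) = 0.38278323
uc = sqrt(0.30586636^2 + 0.073076444^2 + 0.17782388^2 + 0.38278323^2) = 0.52634469
U = k * uc = 2.58 * 0.52634469
U = 1.3580

1.3580


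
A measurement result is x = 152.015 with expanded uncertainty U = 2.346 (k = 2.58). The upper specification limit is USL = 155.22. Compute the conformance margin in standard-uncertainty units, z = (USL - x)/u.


u = U / k = 2.346 / 2.58 = 0.90930233
margin = |USL - x| = |155.22 - 152.015| = 3.205
z = margin / u = 3.205 / 0.90930233
z = 3.5247

3.5247


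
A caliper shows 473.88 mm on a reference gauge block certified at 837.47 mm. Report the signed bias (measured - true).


Systematic error = measured - true
= 473.88 - 837.47
= -363.5900

-363.5900


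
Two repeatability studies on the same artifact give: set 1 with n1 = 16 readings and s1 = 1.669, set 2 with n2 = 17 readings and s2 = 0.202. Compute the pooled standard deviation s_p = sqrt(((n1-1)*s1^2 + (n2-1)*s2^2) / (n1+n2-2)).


s_p = sqrt(((n1-1)*s1^2 + (n2-1)*s2^2) / (n1+n2-2))
numerator = (16-1)*1.669^2 + (17-1)*0.202^2 = 41.783415 + 0.652864 = 42.436279
denominator = 16 + 17 - 2 = 31
s_p^2 = 42.436279 / 31 = 1.3689122
s_p = sqrt(1.3689122) = 1.1700

1.1700


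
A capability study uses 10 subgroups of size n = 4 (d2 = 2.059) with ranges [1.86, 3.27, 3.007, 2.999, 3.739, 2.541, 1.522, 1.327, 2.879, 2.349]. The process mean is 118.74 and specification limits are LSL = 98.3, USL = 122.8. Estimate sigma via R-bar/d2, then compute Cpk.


R_bar = (1.86 + 3.27 + 3.007 + 2.999 + 3.739 + 2.541 + 1.522 + 1.327 + 2.879 + 2.349) / 10 = 2.5493
sigma = R_bar / d2 = 2.5493 / 2.059 = 1.2381253
Cp = (USL - LSL)/(6*sigma) = (122.8 - 98.3)/(6*1.2381253) = 3.2980
Cpu = (122.8 - 118.74)/(3*1.2381253) = 1.0931
Cpl = (118.74 - 98.3)/(3*1.2381253) = 5.5029
Cpk = min(Cpu, Cpl) = 1.0931

1.0931


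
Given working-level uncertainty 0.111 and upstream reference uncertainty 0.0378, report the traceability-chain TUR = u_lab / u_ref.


TUR = u_lab / u_ref
= 0.111 / 0.0378
= 2.9365

2.9365


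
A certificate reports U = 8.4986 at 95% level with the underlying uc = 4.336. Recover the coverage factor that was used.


k = U / uc
k = 8.4986 / 4.336
k = 1.96

1.96


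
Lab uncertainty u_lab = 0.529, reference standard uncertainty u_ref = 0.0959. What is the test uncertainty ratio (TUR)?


TUR = u_lab / u_ref
= 0.529 / 0.0959
= 5.5162

5.5162


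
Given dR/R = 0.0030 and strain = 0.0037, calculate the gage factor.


GF = (dR/R) / epsilon
= 0.0030 / 0.0037
= 0.8108

0.8108


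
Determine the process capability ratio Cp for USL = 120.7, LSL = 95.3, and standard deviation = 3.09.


Cp = (USL - LSL) / (6 * sigma)
= (120.7 - 95.3) / (6 * 3.09)
= 25.4000 / 18.5400
= 1.3700

1.3700


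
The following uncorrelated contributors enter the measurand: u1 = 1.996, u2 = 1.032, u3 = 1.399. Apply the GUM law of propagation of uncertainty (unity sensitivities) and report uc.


uc = sqrt(1.996^2 + 1.032^2 + 1.399^2)
uc = sqrt(7.006241)
uc = 2.6469

2.6469


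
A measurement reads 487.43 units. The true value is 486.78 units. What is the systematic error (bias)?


Systematic error = measured - true
= 487.43 - 486.78
= 0.6500

0.6500


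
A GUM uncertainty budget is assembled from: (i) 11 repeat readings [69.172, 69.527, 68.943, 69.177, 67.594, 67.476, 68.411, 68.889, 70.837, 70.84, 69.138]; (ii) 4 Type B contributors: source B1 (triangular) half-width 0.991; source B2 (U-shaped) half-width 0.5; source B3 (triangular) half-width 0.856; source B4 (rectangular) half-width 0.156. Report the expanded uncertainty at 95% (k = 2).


mean = (69.172 + 69.527 + 68.943 + 69.177 + 67.594 + 67.476 + 68.411 + 68.889 + 70.837 + 70.84 + 69.138) / 11 = 69.09127273
s = sqrt(sum((x - mean)^2)/(n-1)) = 1.0811161
u_A = s / sqrt(n) = 1.0811161 / sqrt(11) = 0.32596877
u_B1 = 0.991 / sqrt(6) = 0.40457406
u_B2 = 0.5 / sqrt(2) = 0.35355339
u_B3 = 0.856 / sqrt(6) = 0.34946054
u_B4 = 0.156 / sqrt(3) = 0.090066642
uc = sqrt(0.32596877^2 + 0.40457406^2 + 0.35355339^2 + 0.34946054^2 + 0.090066642^2) = 0.72468647
U = k * uc = 2 * 0.72468647
U = 1.4494

1.4494


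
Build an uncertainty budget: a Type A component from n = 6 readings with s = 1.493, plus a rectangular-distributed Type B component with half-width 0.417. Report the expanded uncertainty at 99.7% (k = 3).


u_A = s / sqrt(n) = 1.493 / sqrt(6) = 0.6095147
u_B = half_width / sqrt(3) = 0.417 / sqrt(3) = 0.24075506
uc = sqrt(u_A^2 + u_B^2) = sqrt(0.6095147^2 + 0.24075506^2) = 0.6553405
U = k * uc = 3 * 0.6553405
U = 1.9660

1.9660


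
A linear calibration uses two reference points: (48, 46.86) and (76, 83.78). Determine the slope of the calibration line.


slope = (y2 - y1) / (x2 - x1)
= (83.78 - 46.86) / (76 - 48)
= 36.9200 / 28
= 1.3186

1.3186


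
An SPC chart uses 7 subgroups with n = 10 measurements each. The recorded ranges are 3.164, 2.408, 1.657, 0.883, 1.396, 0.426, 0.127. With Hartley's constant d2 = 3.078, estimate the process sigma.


R_bar = (3.164 + 2.408 + 1.657 + 0.883 + 1.396 + 0.426 + 0.127) / 7
R_bar = 10.061 / 7 = 1.4372857
sigma_hat = R_bar / d2 = 1.4372857 / 3.078 = 0.4670

0.4670


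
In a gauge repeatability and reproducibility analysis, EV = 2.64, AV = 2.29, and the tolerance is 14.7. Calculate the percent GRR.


GRR = sqrt(EV^2 + AV^2) = sqrt(2.64^2 + 2.29^2) = 3.4948104
%GRR = GRR / tol * 100 = 3.4948104 / 14.7 * 100
%GRR = 23.7742

23.7742


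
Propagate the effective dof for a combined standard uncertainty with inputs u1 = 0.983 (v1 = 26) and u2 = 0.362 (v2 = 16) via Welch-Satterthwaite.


uc = sqrt(u1^2 + u2^2) = sqrt(0.983^2 + 0.362^2) = 1.0475366
v_eff = uc^4 / (u1^4/v1 + u2^4/v2)
= 1.0475366^4 / (0.983^4/26 + 0.362^4/16)
= 1.2041396 / 0.036985377
v_eff = 32.5572

32.5572


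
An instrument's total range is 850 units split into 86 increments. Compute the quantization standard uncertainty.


resolution = range / divisions
resolution = 850 / 86 = 9.8837209
u_res = resolution / (2*sqrt(3))
u_res = 9.8837209 / 3.4641016
u_res = 2.8532

2.8532


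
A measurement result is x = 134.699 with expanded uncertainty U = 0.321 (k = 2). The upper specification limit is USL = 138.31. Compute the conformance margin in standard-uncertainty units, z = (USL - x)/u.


u = U / k = 0.321 / 2 = 0.1605
margin = |USL - x| = |138.31 - 134.699| = 3.611
z = margin / u = 3.611 / 0.1605
z = 22.4984

22.4984


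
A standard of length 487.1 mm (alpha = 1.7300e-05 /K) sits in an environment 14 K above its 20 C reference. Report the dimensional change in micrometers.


dL = L * alpha * dT
= 487.1 * 1.7300e-05 * 14
= 0.1179756 mm
dL_um = 0.1179756 * 1000 = 117.9756 um

117.9756


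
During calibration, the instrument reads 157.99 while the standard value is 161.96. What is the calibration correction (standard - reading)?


Correction = standard - reading
= 161.96 - 157.99
= 3.9700

3.9700


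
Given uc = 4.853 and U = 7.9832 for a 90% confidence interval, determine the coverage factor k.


k = U / uc
k = 7.9832 / 4.853
k = 1.645

1.645


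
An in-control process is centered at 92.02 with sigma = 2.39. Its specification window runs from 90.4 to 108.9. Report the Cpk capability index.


Cpu = (USL - mean) / (3*sigma) = (108.9 - 92.02) / (3*2.39) = 2.3543
Cpl = (mean - LSL) / (3*sigma) = (92.02 - 90.4) / (3*2.39) = 0.2259
Cpk = min(Cpu, Cpl) = 0.2259

0.2259


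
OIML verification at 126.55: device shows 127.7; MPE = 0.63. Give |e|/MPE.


e = indication - reference = 127.7 - 126.55 = 1.1500
|e| = 1.1500
ratio = |e| / MPE = 1.1500 / 0.63
ratio = 1.8254

1.8254


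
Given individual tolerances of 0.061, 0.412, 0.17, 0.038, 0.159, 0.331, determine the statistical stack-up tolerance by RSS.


RSS = sqrt(0.061^2 + 0.412^2 + 0.17^2 + 0.038^2 + 0.159^2 + 0.331^2)
= sqrt(0.338651)
= 0.5819

0.5819


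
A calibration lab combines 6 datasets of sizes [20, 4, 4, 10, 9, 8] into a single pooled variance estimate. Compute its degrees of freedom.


nu = sum_i (n_i - 1)
nu = ((20 - 1) + (4 - 1) + (4 - 1) + (10 - 1) + (9 - 1) + (8 - 1))
nu = 19 + 3 + 3 + 9 + 8 + 7
nu = 49

49


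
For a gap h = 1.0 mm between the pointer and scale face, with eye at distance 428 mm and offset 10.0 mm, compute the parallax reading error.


error = h * offset / d
= 1.0 * 10.0 / 428
= 0.0234

0.0234


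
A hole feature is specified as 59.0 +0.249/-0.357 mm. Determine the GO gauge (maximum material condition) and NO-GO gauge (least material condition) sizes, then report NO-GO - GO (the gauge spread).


GO = nominal - lower_tol (smallest hole = maximum material condition)
GO = 59.0 - 0.357 = 58.643
NO-GO = nominal + upper_tol (largest hole = least material condition)
NO-GO = 59.0 + 0.249 = 59.249
spread = NO-GO - GO = 59.249 - 58.643 = 0.6060

0.6060


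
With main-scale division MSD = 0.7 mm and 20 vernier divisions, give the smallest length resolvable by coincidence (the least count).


LC = MSD / n_div
= 0.7 / 20
= 0.0350

0.0350


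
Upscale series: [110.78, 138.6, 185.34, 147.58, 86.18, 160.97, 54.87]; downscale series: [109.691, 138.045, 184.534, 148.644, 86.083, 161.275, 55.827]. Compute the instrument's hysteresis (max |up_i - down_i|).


|110.78 - 109.691| = 1.0890
|138.6 - 138.045| = 0.5550
|185.34 - 184.534| = 0.8060
|147.58 - 148.644| = 1.0640
|86.18 - 86.083| = 0.0970
|160.97 - 161.275| = 0.3050
|54.87 - 55.827| = 0.9570
hysteresis = max(diffs) = 1.0890

1.0890


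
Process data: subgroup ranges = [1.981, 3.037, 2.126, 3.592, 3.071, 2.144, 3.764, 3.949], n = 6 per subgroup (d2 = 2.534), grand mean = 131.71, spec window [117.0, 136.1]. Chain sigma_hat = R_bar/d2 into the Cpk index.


R_bar = (1.981 + 3.037 + 2.126 + 3.592 + 3.071 + 2.144 + 3.764 + 3.949) / 8 = 2.958
sigma = R_bar / d2 = 2.958 / 2.534 = 1.1673244
Cp = (USL - LSL)/(6*sigma) = (136.1 - 117.0)/(6*1.1673244) = 2.7270
Cpu = (136.1 - 131.71)/(3*1.1673244) = 1.2536
Cpl = (131.71 - 117.0)/(3*1.1673244) = 4.2005
Cpk = min(Cpu, Cpl) = 1.2536

1.2536


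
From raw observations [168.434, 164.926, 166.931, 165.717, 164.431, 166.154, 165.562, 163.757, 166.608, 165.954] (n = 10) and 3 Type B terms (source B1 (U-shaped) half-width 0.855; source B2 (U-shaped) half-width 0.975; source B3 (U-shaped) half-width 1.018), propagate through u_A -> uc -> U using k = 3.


mean = (168.434 + 164.926 + 166.931 + 165.717 + 164.431 + 166.154 + 165.562 + 163.757 + 166.608 + 165.954) / 10 = 165.8474
s = sqrt(sum((x - mean)^2)/(n-1)) = 1.3279878
u_A = s / sqrt(n) = 1.3279878 / sqrt(10) = 0.41994662
u_B1 = 0.855 / sqrt(2) = 0.6045763
u_B2 = 0.975 / sqrt(2) = 0.68942911
u_B3 = 1.018 / sqrt(2) = 0.7198347
uc = sqrt(0.41994662^2 + 0.6045763^2 + 0.68942911^2 + 0.7198347^2) = 1.2390892
U = k * uc = 3 * 1.2390892
U = 3.7173

3.7173
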